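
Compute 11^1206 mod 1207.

144

11^1 ≡ 11 (mod 1207)
11^2 ≡ 11^2 = 121 ≡ 121 (mod 1207)
11^4 ≡ 121^2 = 14641 ≡ 157 (mod 1207)
11^8 ≡ 157^2 = 24649 ≡ 509 (mod 1207)
11^16 ≡ 509^2 = 259081 ≡ 783 (mod 1207)
11^32 ≡ 783^2 = 613089 ≡ 1140 (mod 1207)
11^64 ≡ 1140^2 = 1299600 ≡ 868 (mod 1207)
11^128 ≡ 868^2 = 753424 ≡ 256 (mod 1207)
11^256 ≡ 256^2 = 65536 ≡ 358 (mod 1207)
11^512 ≡ 358^2 = 128164 ≡ 222 (mod 1207)
11^1024 ≡ 222^2 = 49284 ≡ 1004 (mod 1207)
1206 = 1024 + 128 + 32 + 16 + 4 + 2 in binary powers of 2.
So 11^1206 ≡ 1004 · 256 · 1140 · 783 · 157 · 121 ≡ 144 (mod 1207).
Since 144 ≠ 1, base 11 is a Fermat witness: 1207 is composite.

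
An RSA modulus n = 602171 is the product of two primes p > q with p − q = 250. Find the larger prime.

Since p = q + 250, we have 602171 = q(q + 250), so q² + 250q − 602171 = 0.
Discriminant: 250² + 4·602171 = 62500 + 2408684 = 2471184; √2471184 = 1572.
q = (−250 + 1572)/2 = 661, and p = q + 250 = 911.
Check: 661 · 911 = 602171.

911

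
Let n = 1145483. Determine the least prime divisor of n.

37

1145483 is odd.
Digit sum 26, not divisible by 3.
Ends in 3: not divisible by 5.
7: 1145483 = 7·163640 + 3
11: 1145483 = 11·104134 + 9
13: 1145483 = 13·88114 + 1
17: 1145483 = 17·67381 + 6
19: 1145483 = 19·60288 + 11
23: 1145483 = 23·49803 + 14
29: 1145483 = 29·39499 + 12
31: 1145483 = 31·36951 + 2
37: 1145483 = 37·30959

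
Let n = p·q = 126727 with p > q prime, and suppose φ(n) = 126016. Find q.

φ(n) = (p−1)(q−1) = n − (p+q) + 1, so p + q = 126727 − 126016 + 1 = 712.
p and q are the roots of t² − 712t + 126727 = 0.
Discriminant: 712² − 4·126727 = 506944 − 506908 = 36; √36 = 6.
q = (712 − 6)/2 = 353, p = (712 + 6)/2 = 359.
Check: 353 · 359 = 126727.

353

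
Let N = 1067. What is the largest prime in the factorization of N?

1067 = 11 · 97
97 is prime.
So 1067 = 11 · 97; the largest prime factor is 97.

97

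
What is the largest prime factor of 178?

89

178 = 2 · 89
89 is prime.
So 178 = 2 · 89; the largest prime factor is 89.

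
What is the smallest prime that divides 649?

11

649 is odd.
Digit sum 19, not divisible by 3.
Ends in 9: not divisible by 5.
7: 649 = 7·92 + 5
11: 649 = 11·59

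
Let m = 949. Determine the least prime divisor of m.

13

949 is odd.
Digit sum 22, not divisible by 3.
Ends in 9: not divisible by 5.
7: 949 = 7·135 + 4
11: 949 = 11·86 + 3
13: 949 = 13·73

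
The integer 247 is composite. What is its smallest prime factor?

247 is odd.
Digit sum 13, not divisible by 3.
Ends in 7: not divisible by 5.
7: 247 = 7·35 + 2
11: 247 = 11·22 + 5
13: 247 = 13·19

13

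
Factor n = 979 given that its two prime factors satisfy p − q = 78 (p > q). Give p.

Since p = q + 78, we have 979 = q(q + 78), so q² + 78q − 979 = 0.
Discriminant: 78² + 4·979 = 6084 + 3916 = 10000; √10000 = 100.
q = (−78 + 100)/2 = 11, and p = q + 78 = 89.
Check: 11 · 89 = 979.

89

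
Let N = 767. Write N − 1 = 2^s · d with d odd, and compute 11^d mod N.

767 − 1 = 766 = 2^1 · 383, so d = 383.
11^1 ≡ 11 (mod 767)
11^2 ≡ 11^2 = 121 ≡ 121 (mod 767)
11^4 ≡ 121^2 = 14641 ≡ 68 (mod 767)
11^8 ≡ 68^2 = 4624 ≡ 22 (mod 767)
11^16 ≡ 22^2 = 484 ≡ 484 (mod 767)
11^32 ≡ 484^2 = 234256 ≡ 321 (mod 767)
11^64 ≡ 321^2 = 103041 ≡ 263 (mod 767)
11^128 ≡ 263^2 = 69169 ≡ 139 (mod 767)
11^256 ≡ 139^2 = 19321 ≡ 146 (mod 767)
383 = 256 + 64 + 32 + 16 + 8 + 4 + 2 + 1 in binary powers of 2.
So 11^383 ≡ 146 · 263 · 321 · 484 · 22 · 68 · 121 · 11 ≡ 32 (mod 767).
Squaring chain: 32; never reaches −1, so base 11 is a Miller–Rabin witness that 767 is composite.

32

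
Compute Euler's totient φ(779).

720

Factor: 779 = 19 · 41.
φ(779) = (19−1) · (41−1) = 18 · 40 = 720.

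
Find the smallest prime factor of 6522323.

37

6522323 is odd.
Digit sum 23, not divisible by 3.
Ends in 3: not divisible by 5.
7: 6522323 = 7·931760 + 3
11: 6522323 = 11·592938 + 5
13: 6522323 = 13·501717 + 2
17: 6522323 = 17·383666 + 1
19: 6522323 = 19·343280 + 3
23: 6522323 = 23·283579 + 6
29: 6522323 = 29·224907 + 20
31: 6522323 = 31·210397 + 16
37: 6522323 = 37·176279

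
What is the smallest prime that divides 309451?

17

309451 is odd.
Digit sum 22, not divisible by 3.
Ends in 1: not divisible by 5.
7: 309451 = 7·44207 + 2
11: 309451 = 11·28131 + 10
13: 309451 = 13·23803 + 12
17: 309451 = 17·18203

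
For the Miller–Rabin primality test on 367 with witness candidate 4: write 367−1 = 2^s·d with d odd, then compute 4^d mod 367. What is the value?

367 − 1 = 366 = 2^1 · 183, so d = 183.
4^1 ≡ 4 (mod 367)
4^2 ≡ 4^2 = 16 ≡ 16 (mod 367)
4^4 ≡ 16^2 = 256 ≡ 256 (mod 367)
4^8 ≡ 256^2 = 65536 ≡ 210 (mod 367)
4^16 ≡ 210^2 = 44100 ≡ 60 (mod 367)
4^32 ≡ 60^2 = 3600 ≡ 297 (mod 367)
4^64 ≡ 297^2 = 88209 ≡ 129 (mod 367)
4^128 ≡ 129^2 = 16641 ≡ 126 (mod 367)
183 = 128 + 32 + 16 + 4 + 2 + 1 in binary powers of 2.
So 4^183 ≡ 126 · 297 · 60 · 256 · 16 · 4 ≡ 1 (mod 367).
Since 4^d ≡ 1 (mod 367), base 4 does not prove 367 composite.

1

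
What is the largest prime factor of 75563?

97

75563 = 19 · 3977
3977 = 41 · 97
97 is prime.
So 75563 = 19 · 41 · 97; the largest prime factor is 97.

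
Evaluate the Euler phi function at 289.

Factor: 289 = 17^2.
φ(289) = 17^1·(17−1) = 272.

272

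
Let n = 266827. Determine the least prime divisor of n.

11

266827 is odd.
Digit sum 31, not divisible by 3.
Ends in 7: not divisible by 5.
7: 266827 = 7·38118 + 1
11: 266827 = 11·24257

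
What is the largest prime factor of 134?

134 = 2 · 67
67 is prime.
So 134 = 2 · 67; the largest prime factor is 67.

67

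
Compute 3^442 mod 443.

3^1 ≡ 3 (mod 443)
3^2 ≡ 3^2 = 9 ≡ 9 (mod 443)
3^4 ≡ 9^2 = 81 ≡ 81 (mod 443)
3^8 ≡ 81^2 = 6561 ≡ 359 (mod 443)
3^16 ≡ 359^2 = 128881 ≡ 411 (mod 443)
3^32 ≡ 411^2 = 168921 ≡ 138 (mod 443)
3^64 ≡ 138^2 = 19044 ≡ 438 (mod 443)
3^128 ≡ 438^2 = 191844 ≡ 25 (mod 443)
3^256 ≡ 25^2 = 625 ≡ 182 (mod 443)
442 = 256 + 128 + 32 + 16 + 8 + 2 in binary powers of 2.
So 3^442 ≡ 182 · 25 · 138 · 411 · 359 · 9 ≡ 1 (mod 443).
Since the result is 1, base 3 gives no evidence that 443 is composite.

1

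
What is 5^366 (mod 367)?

5^1 ≡ 5 (mod 367)
5^2 ≡ 5^2 = 25 ≡ 25 (mod 367)
5^4 ≡ 25^2 = 625 ≡ 258 (mod 367)
5^8 ≡ 258^2 = 66564 ≡ 137 (mod 367)
5^16 ≡ 137^2 = 18769 ≡ 52 (mod 367)
5^32 ≡ 52^2 = 2704 ≡ 135 (mod 367)
5^64 ≡ 135^2 = 18225 ≡ 242 (mod 367)
5^128 ≡ 242^2 = 58564 ≡ 211 (mod 367)
5^256 ≡ 211^2 = 44521 ≡ 114 (mod 367)
366 = 256 + 64 + 32 + 8 + 4 + 2 in binary powers of 2.
So 5^366 ≡ 114 · 242 · 135 · 137 · 258 · 25 ≡ 1 (mod 367).
Since the result is 1, base 5 gives no evidence that 367 is composite.

1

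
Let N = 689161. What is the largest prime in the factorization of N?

47

689161 = 11 · 62651
62651 = 31 · 2021
2021 = 43 · 47
47 is prime.
So 689161 = 11 · 31 · 43 · 47; the largest prime factor is 47.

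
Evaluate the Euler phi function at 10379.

10176

Factor: 10379 = 97 · 107.
φ(10379) = (97−1) · (107−1) = 96 · 106 = 10176.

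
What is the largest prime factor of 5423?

29

5423 = 11 · 493
493 = 17 · 29
29 is prime.
So 5423 = 11 · 17 · 29; the largest prime factor is 29.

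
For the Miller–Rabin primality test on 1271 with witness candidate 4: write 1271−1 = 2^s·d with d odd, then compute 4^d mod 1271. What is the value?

1271 − 1 = 1270 = 2^1 · 635, so d = 635.
4^1 ≡ 4 (mod 1271)
4^2 ≡ 4^2 = 16 ≡ 16 (mod 1271)
4^4 ≡ 16^2 = 256 ≡ 256 (mod 1271)
4^8 ≡ 256^2 = 65536 ≡ 715 (mod 1271)
4^16 ≡ 715^2 = 511225 ≡ 283 (mod 1271)
4^32 ≡ 283^2 = 80089 ≡ 16 (mod 1271)
4^64 ≡ 16^2 = 256 ≡ 256 (mod 1271)
4^128 ≡ 256^2 = 65536 ≡ 715 (mod 1271)
4^256 ≡ 715^2 = 511225 ≡ 283 (mod 1271)
4^512 ≡ 283^2 = 80089 ≡ 16 (mod 1271)
635 = 512 + 64 + 32 + 16 + 8 + 2 + 1 in binary powers of 2.
So 4^635 ≡ 16 · 256 · 16 · 283 · 715 · 16 · 4 ≡ 1024 (mod 1271).
Squaring chain: 1024; never reaches −1, so base 4 is a Miller–Rabin witness that 1271 is composite.

1024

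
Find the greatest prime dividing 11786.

83

11786 = 2 · 5893
5893 = 71 · 83
83 is prime.
So 11786 = 2 · 71 · 83; the largest prime factor is 83.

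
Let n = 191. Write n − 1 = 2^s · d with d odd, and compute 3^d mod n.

191 − 1 = 190 = 2^1 · 95, so d = 95.
3^1 ≡ 3 (mod 191)
3^2 ≡ 3^2 = 9 ≡ 9 (mod 191)
3^4 ≡ 9^2 = 81 ≡ 81 (mod 191)
3^8 ≡ 81^2 = 6561 ≡ 67 (mod 191)
3^16 ≡ 67^2 = 4489 ≡ 96 (mod 191)
3^32 ≡ 96^2 = 9216 ≡ 48 (mod 191)
3^64 ≡ 48^2 = 2304 ≡ 12 (mod 191)
95 = 64 + 16 + 8 + 4 + 2 + 1 in binary powers of 2.
So 3^95 ≡ 12 · 96 · 67 · 81 · 9 · 3 ≡ 1 (mod 191).
Since 3^d ≡ 1 (mod 191), base 3 does not prove 191 composite.

1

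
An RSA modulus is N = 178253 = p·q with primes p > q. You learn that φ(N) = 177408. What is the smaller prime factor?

φ(n) = (p−1)(q−1) = n − (p+q) + 1, so p + q = 178253 − 177408 + 1 = 846.
p and q are the roots of t² − 846t + 178253 = 0.
Discriminant: 846² − 4·178253 = 715716 − 713012 = 2704; √2704 = 52.
q = (846 − 52)/2 = 397, p = (846 + 52)/2 = 449.
Check: 397 · 449 = 178253.

397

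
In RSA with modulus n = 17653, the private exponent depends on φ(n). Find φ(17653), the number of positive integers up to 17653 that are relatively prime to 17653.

Factor: 17653 = 127 · 139.
φ(17653) = (127−1) · (139−1) = 126 · 138 = 17388.

17388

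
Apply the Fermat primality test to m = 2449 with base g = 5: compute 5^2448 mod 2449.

5^1 ≡ 5 (mod 2449)
5^2 ≡ 5^2 = 25 ≡ 25 (mod 2449)
5^4 ≡ 25^2 = 625 ≡ 625 (mod 2449)
5^8 ≡ 625^2 = 390625 ≡ 1234 (mod 2449)
5^16 ≡ 1234^2 = 1522756 ≡ 1927 (mod 2449)
5^32 ≡ 1927^2 = 3713329 ≡ 645 (mod 2449)
5^64 ≡ 645^2 = 416025 ≡ 2144 (mod 2449)
5^128 ≡ 2144^2 = 4596736 ≡ 2412 (mod 2449)
5^256 ≡ 2412^2 = 5817744 ≡ 1369 (mod 2449)
5^512 ≡ 1369^2 = 1874161 ≡ 676 (mod 2449)
5^1024 ≡ 676^2 = 456976 ≡ 1462 (mod 2449)
5^2048 ≡ 1462^2 = 2137444 ≡ 1916 (mod 2449)
2448 = 2048 + 256 + 128 + 16 in binary powers of 2.
So 5^2448 ≡ 1916 · 1369 · 2412 · 1927 ≡ 1985 (mod 2449).
Since 1985 ≠ 1, base 5 is a Fermat witness: 2449 is composite.

1985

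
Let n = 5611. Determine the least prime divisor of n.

31

5611 is odd.
Digit sum 13, not divisible by 3.
Ends in 1: not divisible by 5.
7: 5611 = 7·801 + 4
11: 5611 = 11·510 + 1
13: 5611 = 13·431 + 8
17: 5611 = 17·330 + 1
19: 5611 = 19·295 + 6
23: 5611 = 23·243 + 22
29: 5611 = 29·193 + 14
31: 5611 = 31·181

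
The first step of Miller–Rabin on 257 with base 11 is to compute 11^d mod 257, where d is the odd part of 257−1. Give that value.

11

257 − 1 = 256 = 2^8 · 1, so d = 1.
11^1 ≡ 11 (mod 257)
1 = 1 in binary powers of 2.
So 11^1 ≡ 11 ≡ 11 (mod 257).
Squaring chain: 11 → 121 → 249 → 64 → 241 → 256 → 1 → 1; reaches −1, so base 11 does not prove 257 composite.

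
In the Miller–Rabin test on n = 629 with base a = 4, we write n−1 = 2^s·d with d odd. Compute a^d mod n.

225

629 − 1 = 628 = 2^2 · 157, so d = 157.
4^1 ≡ 4 (mod 629)
4^2 ≡ 4^2 = 16 ≡ 16 (mod 629)
4^4 ≡ 16^2 = 256 ≡ 256 (mod 629)
4^8 ≡ 256^2 = 65536 ≡ 120 (mod 629)
4^16 ≡ 120^2 = 14400 ≡ 562 (mod 629)
4^32 ≡ 562^2 = 315844 ≡ 86 (mod 629)
4^64 ≡ 86^2 = 7396 ≡ 477 (mod 629)
4^128 ≡ 477^2 = 227529 ≡ 460 (mod 629)
157 = 128 + 16 + 8 + 4 + 1 in binary powers of 2.
So 4^157 ≡ 460 · 562 · 120 · 256 · 4 ≡ 225 (mod 629).
Squaring chain: 225 → 305; never reaches −1, so base 4 is a Miller–Rabin witness that 629 is composite.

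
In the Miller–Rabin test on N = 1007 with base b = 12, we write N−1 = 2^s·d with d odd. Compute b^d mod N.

198

1007 − 1 = 1006 = 2^1 · 503, so d = 503.
12^1 ≡ 12 (mod 1007)
12^2 ≡ 12^2 = 144 ≡ 144 (mod 1007)
12^4 ≡ 144^2 = 20736 ≡ 596 (mod 1007)
12^8 ≡ 596^2 = 355216 ≡ 752 (mod 1007)
12^16 ≡ 752^2 = 565504 ≡ 577 (mod 1007)
12^32 ≡ 577^2 = 332929 ≡ 619 (mod 1007)
12^64 ≡ 619^2 = 383161 ≡ 501 (mod 1007)
12^128 ≡ 501^2 = 251001 ≡ 258 (mod 1007)
12^256 ≡ 258^2 = 66564 ≡ 102 (mod 1007)
503 = 256 + 128 + 64 + 32 + 16 + 4 + 2 + 1 in binary powers of 2.
So 12^503 ≡ 102 · 258 · 501 · 619 · 577 · 596 · 144 · 12 ≡ 198 (mod 1007).
Squaring chain: 198; never reaches −1, so base 12 is a Miller–Rabin witness that 1007 is composite.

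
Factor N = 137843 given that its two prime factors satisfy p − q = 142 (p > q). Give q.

307

Since p = q + 142, we have 137843 = q(q + 142), so q² + 142q − 137843 = 0.
Discriminant: 142² + 4·137843 = 20164 + 551372 = 571536; √571536 = 756.
q = (−142 + 756)/2 = 307, and p = q + 142 = 449.
Check: 307 · 449 = 137843.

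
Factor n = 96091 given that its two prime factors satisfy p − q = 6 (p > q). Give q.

307

Since p = q + 6, we have 96091 = q(q + 6), so q² + 6q − 96091 = 0.
Discriminant: 6² + 4·96091 = 36 + 384364 = 384400; √384400 = 620.
q = (−6 + 620)/2 = 307, and p = q + 6 = 313.
Check: 307 · 313 = 96091.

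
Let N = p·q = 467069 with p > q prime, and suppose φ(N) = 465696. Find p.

φ(n) = (p−1)(q−1) = n − (p+q) + 1, so p + q = 467069 − 465696 + 1 = 1374.
p and q are the roots of t² − 1374t + 467069 = 0.
Discriminant: 1374² − 4·467069 = 1887876 − 1868276 = 19600; √19600 = 140.
q = (1374 − 140)/2 = 617, p = (1374 + 140)/2 = 757.
Check: 617 · 757 = 467069.

757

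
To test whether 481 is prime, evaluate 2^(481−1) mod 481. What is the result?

248

2^1 ≡ 2 (mod 481)
2^2 ≡ 2^2 = 4 ≡ 4 (mod 481)
2^4 ≡ 4^2 = 16 ≡ 16 (mod 481)
2^8 ≡ 16^2 = 256 ≡ 256 (mod 481)
2^16 ≡ 256^2 = 65536 ≡ 120 (mod 481)
2^32 ≡ 120^2 = 14400 ≡ 451 (mod 481)
2^64 ≡ 451^2 = 203401 ≡ 419 (mod 481)
2^128 ≡ 419^2 = 175561 ≡ 477 (mod 481)
2^256 ≡ 477^2 = 227529 ≡ 16 (mod 481)
480 = 256 + 128 + 64 + 32 in binary powers of 2.
So 2^480 ≡ 16 · 477 · 419 · 451 ≡ 248 (mod 481).
Since 248 ≠ 1, base 2 is a Fermat witness: 481 is composite.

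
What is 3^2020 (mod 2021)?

3^1 ≡ 3 (mod 2021)
3^2 ≡ 3^2 = 9 ≡ 9 (mod 2021)
3^4 ≡ 9^2 = 81 ≡ 81 (mod 2021)
3^8 ≡ 81^2 = 6561 ≡ 498 (mod 2021)
3^16 ≡ 498^2 = 248004 ≡ 1442 (mod 2021)
3^32 ≡ 1442^2 = 2079364 ≡ 1776 (mod 2021)
3^64 ≡ 1776^2 = 3154176 ≡ 1416 (mod 2021)
3^128 ≡ 1416^2 = 2005056 ≡ 224 (mod 2021)
3^256 ≡ 224^2 = 50176 ≡ 1672 (mod 2021)
3^512 ≡ 1672^2 = 2795584 ≡ 541 (mod 2021)
3^1024 ≡ 541^2 = 292681 ≡ 1657 (mod 2021)
2020 = 1024 + 512 + 256 + 128 + 64 + 32 + 4 in binary powers of 2.
So 3^2020 ≡ 1657 · 541 · 1672 · 224 · 1416 · 1776 · 81 ≡ 253 (mod 2021).
Since 253 ≠ 1, base 3 is a Fermat witness: 2021 is composite.

253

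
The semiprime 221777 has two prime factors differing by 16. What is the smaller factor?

463

Since p = q + 16, we have 221777 = q(q + 16), so q² + 16q − 221777 = 0.
Discriminant: 16² + 4·221777 = 256 + 887108 = 887364; √887364 = 942.
q = (−16 + 942)/2 = 463, and p = q + 16 = 479.
Check: 463 · 479 = 221777.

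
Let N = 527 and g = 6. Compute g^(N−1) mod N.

366

6^1 ≡ 6 (mod 527)
6^2 ≡ 6^2 = 36 ≡ 36 (mod 527)
6^4 ≡ 36^2 = 1296 ≡ 242 (mod 527)
6^8 ≡ 242^2 = 58564 ≡ 67 (mod 527)
6^16 ≡ 67^2 = 4489 ≡ 273 (mod 527)
6^32 ≡ 273^2 = 74529 ≡ 222 (mod 527)
6^64 ≡ 222^2 = 49284 ≡ 273 (mod 527)
6^128 ≡ 273^2 = 74529 ≡ 222 (mod 527)
6^256 ≡ 222^2 = 49284 ≡ 273 (mod 527)
6^512 ≡ 273^2 = 74529 ≡ 222 (mod 527)
526 = 512 + 8 + 4 + 2 in binary powers of 2.
So 6^526 ≡ 222 · 67 · 242 · 36 ≡ 366 (mod 527).
Since 366 ≠ 1, base 6 is a Fermat witness: 527 is composite.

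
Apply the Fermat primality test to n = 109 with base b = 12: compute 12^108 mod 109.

12^1 ≡ 12 (mod 109)
12^2 ≡ 12^2 = 144 ≡ 35 (mod 109)
12^4 ≡ 35^2 = 1225 ≡ 26 (mod 109)
12^8 ≡ 26^2 = 676 ≡ 22 (mod 109)
12^16 ≡ 22^2 = 484 ≡ 48 (mod 109)
12^32 ≡ 48^2 = 2304 ≡ 15 (mod 109)
12^64 ≡ 15^2 = 225 ≡ 7 (mod 109)
108 = 64 + 32 + 8 + 4 in binary powers of 2.
So 12^108 ≡ 7 · 15 · 22 · 26 ≡ 1 (mod 109).
Since the result is 1, base 12 gives no evidence that 109 is composite.

1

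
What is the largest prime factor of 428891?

428891 = 61 · 7031
7031 = 79 · 89
89 is prime.
So 428891 = 61 · 79 · 89; the largest prime factor is 89.

89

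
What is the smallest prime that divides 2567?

17

2567 is odd.
Digit sum 20, not divisible by 3.
Ends in 7: not divisible by 5.
7: 2567 = 7·366 + 5
11: 2567 = 11·233 + 4
13: 2567 = 13·197 + 6
17: 2567 = 17·151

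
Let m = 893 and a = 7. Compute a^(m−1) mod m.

653

7^1 ≡ 7 (mod 893)
7^2 ≡ 7^2 = 49 ≡ 49 (mod 893)
7^4 ≡ 49^2 = 2401 ≡ 615 (mod 893)
7^8 ≡ 615^2 = 378225 ≡ 486 (mod 893)
7^16 ≡ 486^2 = 236196 ≡ 444 (mod 893)
7^32 ≡ 444^2 = 197136 ≡ 676 (mod 893)
7^64 ≡ 676^2 = 456976 ≡ 653 (mod 893)
7^128 ≡ 653^2 = 426409 ≡ 448 (mod 893)
7^256 ≡ 448^2 = 200704 ≡ 672 (mod 893)
7^512 ≡ 672^2 = 451584 ≡ 619 (mod 893)
892 = 512 + 256 + 64 + 32 + 16 + 8 + 4 in binary powers of 2.
So 7^892 ≡ 619 · 672 · 653 · 676 · 444 · 486 · 615 ≡ 653 (mod 893).
Since 653 ≠ 1, base 7 is a Fermat witness: 893 is composite.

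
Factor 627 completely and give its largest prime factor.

627 = 3 · 209
209 = 11 · 19
19 is prime.
So 627 = 3 · 11 · 19; the largest prime factor is 19.

19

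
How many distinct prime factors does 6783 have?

6783 = 3 · 2261
2261 = 7 · 323
323 = 17 · 19
6783 = 3 · 7 · 17 · 19, which has 4 distinct prime factors.

4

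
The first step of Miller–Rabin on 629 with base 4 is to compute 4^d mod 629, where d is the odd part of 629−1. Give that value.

629 − 1 = 628 = 2^2 · 157, so d = 157.
4^1 ≡ 4 (mod 629)
4^2 ≡ 4^2 = 16 ≡ 16 (mod 629)
4^4 ≡ 16^2 = 256 ≡ 256 (mod 629)
4^8 ≡ 256^2 = 65536 ≡ 120 (mod 629)
4^16 ≡ 120^2 = 14400 ≡ 562 (mod 629)
4^32 ≡ 562^2 = 315844 ≡ 86 (mod 629)
4^64 ≡ 86^2 = 7396 ≡ 477 (mod 629)
4^128 ≡ 477^2 = 227529 ≡ 460 (mod 629)
157 = 128 + 16 + 8 + 4 + 1 in binary powers of 2.
So 4^157 ≡ 460 · 562 · 120 · 256 · 4 ≡ 225 (mod 629).
Squaring chain: 225 → 305; never reaches −1, so base 4 is a Miller–Rabin witness that 629 is composite.

225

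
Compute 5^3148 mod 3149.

5^1 ≡ 5 (mod 3149)
5^2 ≡ 5^2 = 25 ≡ 25 (mod 3149)
5^4 ≡ 25^2 = 625 ≡ 625 (mod 3149)
5^8 ≡ 625^2 = 390625 ≡ 149 (mod 3149)
5^16 ≡ 149^2 = 22201 ≡ 158 (mod 3149)
5^32 ≡ 158^2 = 24964 ≡ 2921 (mod 3149)
5^64 ≡ 2921^2 = 8532241 ≡ 1600 (mod 3149)
5^128 ≡ 1600^2 = 2560000 ≡ 3012 (mod 3149)
5^256 ≡ 3012^2 = 9072144 ≡ 3024 (mod 3149)
5^512 ≡ 3024^2 = 9144576 ≡ 3029 (mod 3149)
5^1024 ≡ 3029^2 = 9174841 ≡ 1804 (mod 3149)
5^2048 ≡ 1804^2 = 3254416 ≡ 1499 (mod 3149)
3148 = 2048 + 1024 + 64 + 8 + 4 in binary powers of 2.
So 5^3148 ≡ 1499 · 1804 · 1600 · 149 · 625 ≡ 896 (mod 3149).
Since 896 ≠ 1, base 5 is a Fermat witness: 3149 is composite.

896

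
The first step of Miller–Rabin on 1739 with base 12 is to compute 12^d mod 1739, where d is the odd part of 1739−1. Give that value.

1635

1739 − 1 = 1738 = 2^1 · 869, so d = 869.
12^1 ≡ 12 (mod 1739)
12^2 ≡ 12^2 = 144 ≡ 144 (mod 1739)
12^4 ≡ 144^2 = 20736 ≡ 1607 (mod 1739)
12^8 ≡ 1607^2 = 2582449 ≡ 34 (mod 1739)
12^16 ≡ 34^2 = 1156 ≡ 1156 (mod 1739)
12^32 ≡ 1156^2 = 1336336 ≡ 784 (mod 1739)
12^64 ≡ 784^2 = 614656 ≡ 789 (mod 1739)
12^128 ≡ 789^2 = 622521 ≡ 1698 (mod 1739)
12^256 ≡ 1698^2 = 2883204 ≡ 1681 (mod 1739)
12^512 ≡ 1681^2 = 2825761 ≡ 1625 (mod 1739)
869 = 512 + 256 + 64 + 32 + 4 + 1 in binary powers of 2.
So 12^869 ≡ 1625 · 1681 · 789 · 784 · 1607 · 12 ≡ 1635 (mod 1739).
Squaring chain: 1635; never reaches −1, so base 12 is a Miller–Rabin witness that 1739 is composite.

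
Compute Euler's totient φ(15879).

Factor: 15879 = 3 · 67 · 79.
φ(15879) = (3−1) · (67−1) · (79−1) = 2 · 66 · 78 = 10296.

10296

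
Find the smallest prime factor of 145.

5

145 is odd.
Digit sum 10, not divisible by 3.
Ends in 5: divisible by 5.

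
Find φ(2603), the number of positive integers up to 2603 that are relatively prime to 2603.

Factor: 2603 = 19 · 137.
φ(2603) = (19−1) · (137−1) = 18 · 136 = 2448.

2448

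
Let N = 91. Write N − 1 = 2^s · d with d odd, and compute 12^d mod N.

90

91 − 1 = 90 = 2^1 · 45, so d = 45.
12^1 ≡ 12 (mod 91)
12^2 ≡ 12^2 = 144 ≡ 53 (mod 91)
12^4 ≡ 53^2 = 2809 ≡ 79 (mod 91)
12^8 ≡ 79^2 = 6241 ≡ 53 (mod 91)
12^16 ≡ 53^2 = 2809 ≡ 79 (mod 91)
12^32 ≡ 79^2 = 6241 ≡ 53 (mod 91)
45 = 32 + 8 + 4 + 1 in binary powers of 2.
So 12^45 ≡ 53 · 53 · 79 · 12 ≡ 90 (mod 91).
Since 12^d ≡ 90 (mod 91), base 12 does not prove 91 composite.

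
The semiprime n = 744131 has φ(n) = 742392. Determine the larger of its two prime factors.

φ(n) = (p−1)(q−1) = n − (p+q) + 1, so p + q = 744131 − 742392 + 1 = 1740.
p and q are the roots of t² − 1740t + 744131 = 0.
Discriminant: 1740² − 4·744131 = 3027600 − 2976524 = 51076; √51076 = 226.
q = (1740 − 226)/2 = 757, p = (1740 + 226)/2 = 983.
Check: 757 · 983 = 744131.

983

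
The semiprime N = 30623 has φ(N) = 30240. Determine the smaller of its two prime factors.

113

φ(n) = (p−1)(q−1) = n − (p+q) + 1, so p + q = 30623 − 30240 + 1 = 384.
p and q are the roots of t² − 384t + 30623 = 0.
Discriminant: 384² − 4·30623 = 147456 − 122492 = 24964; √24964 = 158.
q = (384 − 158)/2 = 113, p = (384 + 158)/2 = 271.
Check: 113 · 271 = 30623.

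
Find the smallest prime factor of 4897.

4897 is odd.
Digit sum 28, not divisible by 3.
Ends in 7: not divisible by 5.
7: 4897 = 7·699 + 4
11: 4897 = 11·445 + 2
13: 4897 = 13·376 + 9
17: 4897 = 17·288 + 1
19: 4897 = 19·257 + 14
23: 4897 = 23·212 + 21
29: 4897 = 29·168 + 25
31: 4897 = 31·157 + 30
37: 4897 = 37·132 + 13
41: 4897 = 41·119 + 18
43: 4897 = 43·113 + 38
47: 4897 = 47·104 + 9
53: 4897 = 53·92 + 21
59: 4897 = 59·83

59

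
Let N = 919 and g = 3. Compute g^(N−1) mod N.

3^1 ≡ 3 (mod 919)
3^2 ≡ 3^2 = 9 ≡ 9 (mod 919)
3^4 ≡ 9^2 = 81 ≡ 81 (mod 919)
3^8 ≡ 81^2 = 6561 ≡ 128 (mod 919)
3^16 ≡ 128^2 = 16384 ≡ 761 (mod 919)
3^32 ≡ 761^2 = 579121 ≡ 151 (mod 919)
3^64 ≡ 151^2 = 22801 ≡ 745 (mod 919)
3^128 ≡ 745^2 = 555025 ≡ 868 (mod 919)
3^256 ≡ 868^2 = 753424 ≡ 763 (mod 919)
3^512 ≡ 763^2 = 582169 ≡ 442 (mod 919)
918 = 512 + 256 + 128 + 16 + 4 + 2 in binary powers of 2.
So 3^918 ≡ 442 · 763 · 868 · 761 · 81 · 9 ≡ 1 (mod 919).
Since the result is 1, base 3 gives no evidence that 919 is composite.

1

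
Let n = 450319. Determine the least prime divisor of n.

450319 is odd.
Digit sum 22, not divisible by 3.
Ends in 9: not divisible by 5.
7: 450319 = 7·64331 + 2
11: 450319 = 11·40938 + 1
13: 450319 = 13·34639 + 12
17: 450319 = 17·26489 + 6
19: 450319 = 19·23701

19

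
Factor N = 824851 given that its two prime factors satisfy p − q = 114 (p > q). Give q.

853

Since p = q + 114, we have 824851 = q(q + 114), so q² + 114q − 824851 = 0.
Discriminant: 114² + 4·824851 = 12996 + 3299404 = 3312400; √3312400 = 1820.
q = (−114 + 1820)/2 = 853, and p = q + 114 = 967.
Check: 853 · 967 = 824851.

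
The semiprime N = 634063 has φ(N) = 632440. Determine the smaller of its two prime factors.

φ(n) = (p−1)(q−1) = n − (p+q) + 1, so p + q = 634063 − 632440 + 1 = 1624.
p and q are the roots of t² − 1624t + 634063 = 0.
Discriminant: 1624² − 4·634063 = 2637376 − 2536252 = 101124; √101124 = 318.
q = (1624 − 318)/2 = 653, p = (1624 + 318)/2 = 971.
Check: 653 · 971 = 634063.

653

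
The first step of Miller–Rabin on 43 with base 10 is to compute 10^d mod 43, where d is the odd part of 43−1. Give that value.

43 − 1 = 42 = 2^1 · 21, so d = 21.
10^1 ≡ 10 (mod 43)
10^2 ≡ 10^2 = 100 ≡ 14 (mod 43)
10^4 ≡ 14^2 = 196 ≡ 24 (mod 43)
10^8 ≡ 24^2 = 576 ≡ 17 (mod 43)
10^16 ≡ 17^2 = 289 ≡ 31 (mod 43)
21 = 16 + 4 + 1 in binary powers of 2.
So 10^21 ≡ 31 · 24 · 10 ≡ 1 (mod 43).
Since 10^d ≡ 1 (mod 43), base 10 does not prove 43 composite.

1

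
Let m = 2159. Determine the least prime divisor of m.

2159 is odd.
Digit sum 17, not divisible by 3.
Ends in 9: not divisible by 5.
7: 2159 = 7·308 + 3
11: 2159 = 11·196 + 3
13: 2159 = 13·166 + 1
17: 2159 = 17·127

17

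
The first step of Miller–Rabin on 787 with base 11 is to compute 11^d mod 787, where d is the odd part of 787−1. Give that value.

787 − 1 = 786 = 2^1 · 393, so d = 393.
11^1 ≡ 11 (mod 787)
11^2 ≡ 11^2 = 121 ≡ 121 (mod 787)
11^4 ≡ 121^2 = 14641 ≡ 475 (mod 787)
11^8 ≡ 475^2 = 225625 ≡ 543 (mod 787)
11^16 ≡ 543^2 = 294849 ≡ 511 (mod 787)
11^32 ≡ 511^2 = 261121 ≡ 624 (mod 787)
11^64 ≡ 624^2 = 389376 ≡ 598 (mod 787)
11^128 ≡ 598^2 = 357604 ≡ 306 (mod 787)
11^256 ≡ 306^2 = 93636 ≡ 770 (mod 787)
393 = 256 + 128 + 8 + 1 in binary powers of 2.
So 11^393 ≡ 770 · 306 · 543 · 11 ≡ 1 (mod 787).
Since 11^d ≡ 1 (mod 787), base 11 does not prove 787 composite.

1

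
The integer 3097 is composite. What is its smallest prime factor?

3097 is odd.
Digit sum 19, not divisible by 3.
Ends in 7: not divisible by 5.
7: 3097 = 7·442 + 3
11: 3097 = 11·281 + 6
13: 3097 = 13·238 + 3
17: 3097 = 17·182 + 3
19: 3097 = 19·163

19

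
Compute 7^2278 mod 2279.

982

7^1 ≡ 7 (mod 2279)
7^2 ≡ 7^2 = 49 ≡ 49 (mod 2279)
7^4 ≡ 49^2 = 2401 ≡ 122 (mod 2279)
7^8 ≡ 122^2 = 14884 ≡ 1210 (mod 2279)
7^16 ≡ 1210^2 = 1464100 ≡ 982 (mod 2279)
7^32 ≡ 982^2 = 964324 ≡ 307 (mod 2279)
7^64 ≡ 307^2 = 94249 ≡ 810 (mod 2279)
7^128 ≡ 810^2 = 656100 ≡ 2027 (mod 2279)
7^256 ≡ 2027^2 = 4108729 ≡ 1971 (mod 2279)
7^512 ≡ 1971^2 = 3884841 ≡ 1425 (mod 2279)
7^1024 ≡ 1425^2 = 2030625 ≡ 36 (mod 2279)
7^2048 ≡ 36^2 = 1296 ≡ 1296 (mod 2279)
2278 = 2048 + 128 + 64 + 32 + 4 + 2 in binary powers of 2.
So 7^2278 ≡ 1296 · 2027 · 810 · 307 · 122 · 49 ≡ 982 (mod 2279).
Since 982 ≠ 1, base 7 is a Fermat witness: 2279 is composite.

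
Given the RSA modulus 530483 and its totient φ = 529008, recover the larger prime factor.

857

φ(n) = (p−1)(q−1) = n − (p+q) + 1, so p + q = 530483 − 529008 + 1 = 1476.
p and q are the roots of t² − 1476t + 530483 = 0.
Discriminant: 1476² − 4·530483 = 2178576 − 2121932 = 56644; √56644 = 238.
q = (1476 − 238)/2 = 619, p = (1476 + 238)/2 = 857.
Check: 619 · 857 = 530483.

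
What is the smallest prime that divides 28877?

67

28877 is odd.
Digit sum 32, not divisible by 3.
Ends in 7: not divisible by 5.
7: 28877 = 7·4125 + 2
11: 28877 = 11·2625 + 2
13: 28877 = 13·2221 + 4
17: 28877 = 17·1698 + 11
19: 28877 = 19·1519 + 16
23: 28877 = 23·1255 + 12
29: 28877 = 29·995 + 22
31: 28877 = 31·931 + 16
37: 28877 = 37·780 + 17
41: 28877 = 41·704 + 13
43: 28877 = 43·671 + 24
47: 28877 = 47·614 + 19
53: 28877 = 53·544 + 45
59: 28877 = 59·489 + 26
61: 28877 = 61·473 + 24
67: 28877 = 67·431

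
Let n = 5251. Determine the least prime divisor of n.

5251 is odd.
Digit sum 13, not divisible by 3.
Ends in 1: not divisible by 5.
7: 5251 = 7·750 + 1
11: 5251 = 11·477 + 4
13: 5251 = 13·403 + 12
17: 5251 = 17·308 + 15
19: 5251 = 19·276 + 7
23: 5251 = 23·228 + 7
29: 5251 = 29·181 + 2
31: 5251 = 31·169 + 12
37: 5251 = 37·141 + 34
41: 5251 = 41·128 + 3
43: 5251 = 43·122 + 5
47: 5251 = 47·111 + 34
53: 5251 = 53·99 + 4
59: 5251 = 59·89

59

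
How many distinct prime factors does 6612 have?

6612 = 2^2 · 1653
1653 = 3 · 551
551 = 19 · 29
6612 = 2^2 · 3 · 19 · 29, which has 4 distinct prime factors.

4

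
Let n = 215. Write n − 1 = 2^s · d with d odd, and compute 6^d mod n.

36

215 − 1 = 214 = 2^1 · 107, so d = 107.
6^1 ≡ 6 (mod 215)
6^2 ≡ 6^2 = 36 ≡ 36 (mod 215)
6^4 ≡ 36^2 = 1296 ≡ 6 (mod 215)
6^8 ≡ 6^2 = 36 ≡ 36 (mod 215)
6^16 ≡ 36^2 = 1296 ≡ 6 (mod 215)
6^32 ≡ 6^2 = 36 ≡ 36 (mod 215)
6^64 ≡ 36^2 = 1296 ≡ 6 (mod 215)
107 = 64 + 32 + 8 + 2 + 1 in binary powers of 2.
So 6^107 ≡ 6 · 36 · 36 · 36 · 6 ≡ 36 (mod 215).
Squaring chain: 36; never reaches −1, so base 6 is a Miller–Rabin witness that 215 is composite.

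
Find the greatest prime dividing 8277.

89

8277 = 3 · 2759
2759 = 31 · 89
89 is prime.
So 8277 = 3 · 31 · 89; the largest prime factor is 89.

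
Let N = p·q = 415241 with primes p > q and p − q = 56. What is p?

Since p = q + 56, we have 415241 = q(q + 56), so q² + 56q − 415241 = 0.
Discriminant: 56² + 4·415241 = 3136 + 1660964 = 1664100; √1664100 = 1290.
q = (−56 + 1290)/2 = 617, and p = q + 56 = 673.
Check: 617 · 673 = 415241.

673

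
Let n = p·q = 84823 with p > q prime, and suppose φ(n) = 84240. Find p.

313

φ(n) = (p−1)(q−1) = n − (p+q) + 1, so p + q = 84823 − 84240 + 1 = 584.
p and q are the roots of t² − 584t + 84823 = 0.
Discriminant: 584² − 4·84823 = 341056 − 339292 = 1764; √1764 = 42.
q = (584 − 42)/2 = 271, p = (584 + 42)/2 = 313.
Check: 271 · 313 = 84823.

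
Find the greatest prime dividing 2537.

2537 = 43 · 59
59 is prime.
So 2537 = 43 · 59; the largest prime factor is 59.

59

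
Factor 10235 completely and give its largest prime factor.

89

10235 = 5 · 2047
2047 = 23 · 89
89 is prime.
So 10235 = 5 · 23 · 89; the largest prime factor is 89.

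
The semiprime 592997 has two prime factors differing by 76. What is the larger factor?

Since p = q + 76, we have 592997 = q(q + 76), so q² + 76q − 592997 = 0.
Discriminant: 76² + 4·592997 = 5776 + 2371988 = 2377764; √2377764 = 1542.
q = (−76 + 1542)/2 = 733, and p = q + 76 = 809.
Check: 733 · 809 = 592997.

809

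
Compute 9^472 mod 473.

444

9^1 ≡ 9 (mod 473)
9^2 ≡ 9^2 = 81 ≡ 81 (mod 473)
9^4 ≡ 81^2 = 6561 ≡ 412 (mod 473)
9^8 ≡ 412^2 = 169744 ≡ 410 (mod 473)
9^16 ≡ 410^2 = 168100 ≡ 185 (mod 473)
9^32 ≡ 185^2 = 34225 ≡ 169 (mod 473)
9^64 ≡ 169^2 = 28561 ≡ 181 (mod 473)
9^128 ≡ 181^2 = 32761 ≡ 124 (mod 473)
9^256 ≡ 124^2 = 15376 ≡ 240 (mod 473)
472 = 256 + 128 + 64 + 16 + 8 in binary powers of 2.
So 9^472 ≡ 240 · 124 · 181 · 185 · 410 ≡ 444 (mod 473).
Since 444 ≠ 1, base 9 is a Fermat witness: 473 is composite.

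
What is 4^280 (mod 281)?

4^1 ≡ 4 (mod 281)
4^2 ≡ 4^2 = 16 ≡ 16 (mod 281)
4^4 ≡ 16^2 = 256 ≡ 256 (mod 281)
4^8 ≡ 256^2 = 65536 ≡ 63 (mod 281)
4^16 ≡ 63^2 = 3969 ≡ 35 (mod 281)
4^32 ≡ 35^2 = 1225 ≡ 101 (mod 281)
4^64 ≡ 101^2 = 10201 ≡ 85 (mod 281)
4^128 ≡ 85^2 = 7225 ≡ 200 (mod 281)
4^256 ≡ 200^2 = 40000 ≡ 98 (mod 281)
280 = 256 + 16 + 8 in binary powers of 2.
So 4^280 ≡ 98 · 35 · 63 ≡ 1 (mod 281).
Since the result is 1, base 4 gives no evidence that 281 is composite.

1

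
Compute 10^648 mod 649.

320

10^1 ≡ 10 (mod 649)
10^2 ≡ 10^2 = 100 ≡ 100 (mod 649)
10^4 ≡ 100^2 = 10000 ≡ 265 (mod 649)
10^8 ≡ 265^2 = 70225 ≡ 133 (mod 649)
10^16 ≡ 133^2 = 17689 ≡ 166 (mod 649)
10^32 ≡ 166^2 = 27556 ≡ 298 (mod 649)
10^64 ≡ 298^2 = 88804 ≡ 540 (mod 649)
10^128 ≡ 540^2 = 291600 ≡ 199 (mod 649)
10^256 ≡ 199^2 = 39601 ≡ 12 (mod 649)
10^512 ≡ 12^2 = 144 ≡ 144 (mod 649)
648 = 512 + 128 + 8 in binary powers of 2.
So 10^648 ≡ 144 · 199 · 133 ≡ 320 (mod 649).
Since 320 ≠ 1, base 10 is a Fermat witness: 649 is composite.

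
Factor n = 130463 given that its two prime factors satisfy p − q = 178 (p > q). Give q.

Since p = q + 178, we have 130463 = q(q + 178), so q² + 178q − 130463 = 0.
Discriminant: 178² + 4·130463 = 31684 + 521852 = 553536; √553536 = 744.
q = (−178 + 744)/2 = 283, and p = q + 178 = 461.
Check: 283 · 461 = 130463.

283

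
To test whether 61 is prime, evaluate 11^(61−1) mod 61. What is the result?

11^1 ≡ 11 (mod 61)
11^2 ≡ 11^2 = 121 ≡ 60 (mod 61)
11^4 ≡ 60^2 = 3600 ≡ 1 (mod 61)
11^8 ≡ 1^2 = 1 ≡ 1 (mod 61)
11^16 ≡ 1^2 = 1 ≡ 1 (mod 61)
11^32 ≡ 1^2 = 1 ≡ 1 (mod 61)
60 = 32 + 16 + 8 + 4 in binary powers of 2.
So 11^60 ≡ 1 · 1 · 1 · 1 ≡ 1 (mod 61).
Since the result is 1, base 11 gives no evidence that 61 is composite.

1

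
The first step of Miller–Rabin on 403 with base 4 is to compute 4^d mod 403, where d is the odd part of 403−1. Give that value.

403 − 1 = 402 = 2^1 · 201, so d = 201.
4^1 ≡ 4 (mod 403)
4^2 ≡ 4^2 = 16 ≡ 16 (mod 403)
4^4 ≡ 16^2 = 256 ≡ 256 (mod 403)
4^8 ≡ 256^2 = 65536 ≡ 250 (mod 403)
4^16 ≡ 250^2 = 62500 ≡ 35 (mod 403)
4^32 ≡ 35^2 = 1225 ≡ 16 (mod 403)
4^64 ≡ 16^2 = 256 ≡ 256 (mod 403)
4^128 ≡ 256^2 = 65536 ≡ 250 (mod 403)
201 = 128 + 64 + 8 + 1 in binary powers of 2.
So 4^201 ≡ 250 · 256 · 250 · 4 ≡ 376 (mod 403).
Squaring chain: 376; never reaches −1, so base 4 is a Miller–Rabin witness that 403 is composite.

376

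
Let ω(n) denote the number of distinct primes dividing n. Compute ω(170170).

170170 = 2 · 85085
85085 = 5 · 17017
17017 = 7 · 2431
2431 = 11 · 221
221 = 13 · 17
170170 = 2 · 5 · 7 · 11 · 13 · 17, which has 6 distinct prime factors.

6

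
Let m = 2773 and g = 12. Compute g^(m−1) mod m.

12^1 ≡ 12 (mod 2773)
12^2 ≡ 12^2 = 144 ≡ 144 (mod 2773)
12^4 ≡ 144^2 = 20736 ≡ 1325 (mod 2773)
12^8 ≡ 1325^2 = 1755625 ≡ 316 (mod 2773)
12^16 ≡ 316^2 = 99856 ≡ 28 (mod 2773)
12^32 ≡ 28^2 = 784 ≡ 784 (mod 2773)
12^64 ≡ 784^2 = 614656 ≡ 1823 (mod 2773)
12^128 ≡ 1823^2 = 3323329 ≡ 1275 (mod 2773)
12^256 ≡ 1275^2 = 1625625 ≡ 647 (mod 2773)
12^512 ≡ 647^2 = 418609 ≡ 2659 (mod 2773)
12^1024 ≡ 2659^2 = 7070281 ≡ 1904 (mod 2773)
12^2048 ≡ 1904^2 = 3625216 ≡ 905 (mod 2773)
2772 = 2048 + 512 + 128 + 64 + 16 + 4 in binary powers of 2.
So 12^2772 ≡ 905 · 2659 · 1275 · 1823 · 28 · 1325 ≡ 1575 (mod 2773).
Since 1575 ≠ 1, base 12 is a Fermat witness: 2773 is composite.

1575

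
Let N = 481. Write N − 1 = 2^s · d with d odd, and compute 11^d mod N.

481 − 1 = 480 = 2^5 · 15, so d = 15.
11^1 ≡ 11 (mod 481)
11^2 ≡ 11^2 = 121 ≡ 121 (mod 481)
11^4 ≡ 121^2 = 14641 ≡ 211 (mod 481)
11^8 ≡ 211^2 = 44521 ≡ 269 (mod 481)
15 = 8 + 4 + 2 + 1 in binary powers of 2.
So 11^15 ≡ 269 · 211 · 121 · 11 ≡ 369 (mod 481).
Squaring chain: 369 → 38 → 1 → 1 → 1; never reaches −1, so base 11 is a Miller–Rabin witness that 481 is composite.

369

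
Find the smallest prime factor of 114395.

5

114395 is odd.
Digit sum 23, not divisible by 3.
Ends in 5: divisible by 5.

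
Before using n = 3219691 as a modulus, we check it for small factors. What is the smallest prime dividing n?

3219691 is odd.
Digit sum 31, not divisible by 3.
Ends in 1: not divisible by 5.
7: 3219691 = 7·459955 + 6
11: 3219691 = 11·292699 + 2
13: 3219691 = 13·247668 + 7
17: 3219691 = 17·189393 + 10
19: 3219691 = 19·169457 + 8
23: 3219691 = 23·139986 + 13
29: 3219691 = 29·111023 + 24
31: 3219691 = 31·103861

31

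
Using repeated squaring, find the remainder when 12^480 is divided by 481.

12^1 ≡ 12 (mod 481)
12^2 ≡ 12^2 = 144 ≡ 144 (mod 481)
12^4 ≡ 144^2 = 20736 ≡ 53 (mod 481)
12^8 ≡ 53^2 = 2809 ≡ 404 (mod 481)
12^16 ≡ 404^2 = 163216 ≡ 157 (mod 481)
12^32 ≡ 157^2 = 24649 ≡ 118 (mod 481)
12^64 ≡ 118^2 = 13924 ≡ 456 (mod 481)
12^128 ≡ 456^2 = 207936 ≡ 144 (mod 481)
12^256 ≡ 144^2 = 20736 ≡ 53 (mod 481)
480 = 256 + 128 + 64 + 32 in binary powers of 2.
So 12^480 ≡ 53 · 144 · 456 · 118 ≡ 248 (mod 481).
Since 248 ≠ 1, base 12 is a Fermat witness: 481 is composite.

248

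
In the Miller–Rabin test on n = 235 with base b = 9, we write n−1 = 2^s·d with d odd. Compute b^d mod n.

34

235 − 1 = 234 = 2^1 · 117, so d = 117.
9^1 ≡ 9 (mod 235)
9^2 ≡ 9^2 = 81 ≡ 81 (mod 235)
9^4 ≡ 81^2 = 6561 ≡ 216 (mod 235)
9^8 ≡ 216^2 = 46656 ≡ 126 (mod 235)
9^16 ≡ 126^2 = 15876 ≡ 131 (mod 235)
9^32 ≡ 131^2 = 17161 ≡ 6 (mod 235)
9^64 ≡ 6^2 = 36 ≡ 36 (mod 235)
117 = 64 + 32 + 16 + 4 + 1 in binary powers of 2.
So 9^117 ≡ 36 · 6 · 131 · 216 · 9 ≡ 34 (mod 235).
Squaring chain: 34; never reaches −1, so base 9 is a Miller–Rabin witness that 235 is composite.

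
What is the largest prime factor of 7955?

7955 = 5 · 1591
1591 = 37 · 43
43 is prime.
So 7955 = 5 · 37 · 43; the largest prime factor is 43.

43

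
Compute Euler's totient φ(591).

Factor: 591 = 3 · 197.
φ(591) = (3−1) · (197−1) = 2 · 196 = 392.

392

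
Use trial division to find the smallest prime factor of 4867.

4867 is odd.
Digit sum 25, not divisible by 3.
Ends in 7: not divisible by 5.
7: 4867 = 7·695 + 2
11: 4867 = 11·442 + 5
13: 4867 = 13·374 + 5
17: 4867 = 17·286 + 5
19: 4867 = 19·256 + 3
23: 4867 = 23·211 + 14
29: 4867 = 29·167 + 24
31: 4867 = 31·157

31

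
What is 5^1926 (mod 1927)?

291

5^1 ≡ 5 (mod 1927)
5^2 ≡ 5^2 = 25 ≡ 25 (mod 1927)
5^4 ≡ 25^2 = 625 ≡ 625 (mod 1927)
5^8 ≡ 625^2 = 390625 ≡ 1371 (mod 1927)
5^16 ≡ 1371^2 = 1879641 ≡ 816 (mod 1927)
5^32 ≡ 816^2 = 665856 ≡ 1041 (mod 1927)
5^64 ≡ 1041^2 = 1083681 ≡ 707 (mod 1927)
5^128 ≡ 707^2 = 499849 ≡ 756 (mod 1927)
5^256 ≡ 756^2 = 571536 ≡ 1144 (mod 1927)
5^512 ≡ 1144^2 = 1308736 ≡ 303 (mod 1927)
5^1024 ≡ 303^2 = 91809 ≡ 1240 (mod 1927)
1926 = 1024 + 512 + 256 + 128 + 4 + 2 in binary powers of 2.
So 5^1926 ≡ 1240 · 303 · 1144 · 756 · 625 · 25 ≡ 291 (mod 1927).
Since 291 ≠ 1, base 5 is a Fermat witness: 1927 is composite.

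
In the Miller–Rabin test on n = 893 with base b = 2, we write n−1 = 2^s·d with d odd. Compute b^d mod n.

893 − 1 = 892 = 2^2 · 223, so d = 223.
2^1 ≡ 2 (mod 893)
2^2 ≡ 2^2 = 4 ≡ 4 (mod 893)
2^4 ≡ 4^2 = 16 ≡ 16 (mod 893)
2^8 ≡ 16^2 = 256 ≡ 256 (mod 893)
2^16 ≡ 256^2 = 65536 ≡ 347 (mod 893)
2^32 ≡ 347^2 = 120409 ≡ 747 (mod 893)
2^64 ≡ 747^2 = 558009 ≡ 777 (mod 893)
2^128 ≡ 777^2 = 603729 ≡ 61 (mod 893)
223 = 128 + 64 + 16 + 8 + 4 + 2 + 1 in binary powers of 2.
So 2^223 ≡ 61 · 777 · 347 · 256 · 16 · 4 · 2 ≡ 394 (mod 893).
Squaring chain: 394 → 747; never reaches −1, so base 2 is a Miller–Rabin witness that 893 is composite.

394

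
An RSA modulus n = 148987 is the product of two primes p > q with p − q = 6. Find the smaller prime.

383

Since p = q + 6, we have 148987 = q(q + 6), so q² + 6q − 148987 = 0.
Discriminant: 6² + 4·148987 = 36 + 595948 = 595984; √595984 = 772.
q = (−6 + 772)/2 = 383, and p = q + 6 = 389.
Check: 383 · 389 = 148987.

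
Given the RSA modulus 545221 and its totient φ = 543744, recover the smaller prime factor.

φ(n) = (p−1)(q−1) = n − (p+q) + 1, so p + q = 545221 − 543744 + 1 = 1478.
p and q are the roots of t² − 1478t + 545221 = 0.
Discriminant: 1478² − 4·545221 = 2184484 − 2180884 = 3600; √3600 = 60.
q = (1478 − 60)/2 = 709, p = (1478 + 60)/2 = 769.
Check: 709 · 769 = 545221.

709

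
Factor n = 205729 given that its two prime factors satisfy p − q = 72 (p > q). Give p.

491

Since p = q + 72, we have 205729 = q(q + 72), so q² + 72q − 205729 = 0.
Discriminant: 72² + 4·205729 = 5184 + 822916 = 828100; √828100 = 910.
q = (−72 + 910)/2 = 419, and p = q + 72 = 491.
Check: 419 · 491 = 205729.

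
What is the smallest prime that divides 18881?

79

18881 is odd.
Digit sum 26, not divisible by 3.
Ends in 1: not divisible by 5.
7: 18881 = 7·2697 + 2
11: 18881 = 11·1716 + 5
13: 18881 = 13·1452 + 5
17: 18881 = 17·1110 + 11
19: 18881 = 19·993 + 14
23: 18881 = 23·820 + 21
29: 18881 = 29·651 + 2
31: 18881 = 31·609 + 2
37: 18881 = 37·510 + 11
41: 18881 = 41·460 + 21
43: 18881 = 43·439 + 4
47: 18881 = 47·401 + 34
53: 18881 = 53·356 + 13
59: 18881 = 59·320 + 1
61: 18881 = 61·309 + 32
67: 18881 = 67·281 + 54
71: 18881 = 71·265 + 66
73: 18881 = 73·258 + 47
79: 18881 = 79·239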